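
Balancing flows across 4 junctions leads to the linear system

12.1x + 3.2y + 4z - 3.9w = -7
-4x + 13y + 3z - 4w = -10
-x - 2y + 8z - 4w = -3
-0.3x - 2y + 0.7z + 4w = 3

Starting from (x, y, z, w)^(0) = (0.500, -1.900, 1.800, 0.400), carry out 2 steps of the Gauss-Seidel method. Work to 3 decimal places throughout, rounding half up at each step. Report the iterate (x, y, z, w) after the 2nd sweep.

Iteration 1:
  x = (-7 - (3.2)·-1.900 - (4)·1.800 - (-3.9)·0.400) / (12.1) = -0.542
  y = (-10 - (-4)·-0.542 - (3)·1.800 - (-4)·0.400) / (13) = -1.228
  z = (-3 - (-1)·-0.542 - (-2)·-1.228 - (-4)·0.400) / (8) = -0.550
  w = (3 - (-0.3)·-0.542 - (-2)·-1.228 - (0.7)·-0.550) / (4) = 0.192
Iteration 2:
  x = (-7 - (3.2)·-1.228 - (4)·-0.550 - (-3.9)·0.192) / (12.1) = -0.010
  y = (-10 - (-4)·-0.010 - (3)·-0.550 - (-4)·0.192) / (13) = -0.586
  z = (-3 - (-1)·-0.010 - (-2)·-0.586 - (-4)·0.192) / (8) = -0.427
  w = (3 - (-0.3)·-0.010 - (-2)·-0.586 - (0.7)·-0.427) / (4) = 0.531

(-0.010, -0.586, -0.427, 0.531)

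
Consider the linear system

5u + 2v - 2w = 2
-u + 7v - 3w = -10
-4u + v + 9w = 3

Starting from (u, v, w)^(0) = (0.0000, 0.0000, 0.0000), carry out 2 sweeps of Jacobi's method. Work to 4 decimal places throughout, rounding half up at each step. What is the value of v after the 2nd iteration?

Iteration 1:
  u = (2 - (2)·0.0000 - (-2)·0.0000) / (5) = 0.4000
  v = (-10 - (-1)·0.0000 - (-3)·0.0000) / (7) = -1.4286
  w = (3 - (-4)·0.0000 - (1)·0.0000) / (9) = 0.3333
Iteration 2:
  u = (2 - (2)·-1.4286 - (-2)·0.3333) / (5) = 1.1048
  v = (-10 - (-1)·0.4000 - (-3)·0.3333) / (7) = -1.2286
  w = (3 - (-4)·0.4000 - (1)·-1.4286) / (9) = 0.6698

-1.2286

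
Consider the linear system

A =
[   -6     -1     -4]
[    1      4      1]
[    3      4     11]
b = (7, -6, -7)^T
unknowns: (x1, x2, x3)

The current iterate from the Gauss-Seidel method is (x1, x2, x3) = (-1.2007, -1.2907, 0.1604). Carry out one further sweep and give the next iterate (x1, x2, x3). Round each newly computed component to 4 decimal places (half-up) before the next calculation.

One sweep:
  x1 = (7 - (-1)·-1.2907 - (-4)·0.1604) / (-6) = -1.0585
  x2 = (-6 - (1)·-1.0585 - (1)·0.1604) / (4) = -1.2755
  x3 = (-7 - (3)·-1.0585 - (4)·-1.2755) / (11) = 0.1161

(-1.0585, -1.2755, 0.1161)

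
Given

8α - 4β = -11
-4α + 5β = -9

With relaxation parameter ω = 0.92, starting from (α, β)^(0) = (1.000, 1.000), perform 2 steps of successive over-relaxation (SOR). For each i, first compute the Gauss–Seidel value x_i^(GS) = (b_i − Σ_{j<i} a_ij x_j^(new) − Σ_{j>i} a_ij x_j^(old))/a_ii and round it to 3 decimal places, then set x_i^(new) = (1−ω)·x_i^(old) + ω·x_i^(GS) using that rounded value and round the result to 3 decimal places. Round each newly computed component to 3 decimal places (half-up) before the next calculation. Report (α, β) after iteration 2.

(-2.294, -3.513)

Iteration 1:
  α: GS value = (-11 - (-4)·1.000) / (8) = -0.875;  α ← (1−ω)·1.000 + ω·-0.875 = -0.725
  β: GS value = (-9 - (-4)·-0.725) / (5) = -2.380;  β ← (1−ω)·1.000 + ω·-2.380 = -2.110
Iteration 2:
  α: GS value = (-11 - (-4)·-2.110) / (8) = -2.430;  α ← (1−ω)·-0.725 + ω·-2.430 = -2.294
  β: GS value = (-9 - (-4)·-2.294) / (5) = -3.635;  β ← (1−ω)·-2.110 + ω·-3.635 = -3.513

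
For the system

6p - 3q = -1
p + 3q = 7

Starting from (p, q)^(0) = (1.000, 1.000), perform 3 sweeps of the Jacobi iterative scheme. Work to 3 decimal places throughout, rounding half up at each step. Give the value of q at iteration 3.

2.056

Iteration 1:
  p = (-1 - (-3)·1.000) / (6) = 0.333
  q = (7 - (1)·1.000) / (3) = 2.000
Iteration 2:
  p = (-1 - (-3)·2.000) / (6) = 0.833
  q = (7 - (1)·0.333) / (3) = 2.222
Iteration 3:
  p = (-1 - (-3)·2.222) / (6) = 0.944
  q = (7 - (1)·0.833) / (3) = 2.056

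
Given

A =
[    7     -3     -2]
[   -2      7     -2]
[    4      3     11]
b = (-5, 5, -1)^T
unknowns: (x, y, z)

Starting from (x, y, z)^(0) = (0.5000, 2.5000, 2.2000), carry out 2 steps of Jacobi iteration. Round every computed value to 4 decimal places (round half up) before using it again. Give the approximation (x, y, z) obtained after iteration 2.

(-0.3503, 0.7232, -0.8545)

Iteration 1:
  x = (-5 - (-3)·2.5000 - (-2)·2.2000) / (7) = 0.9857
  y = (5 - (-2)·0.5000 - (-2)·2.2000) / (7) = 1.4857
  z = (-1 - (4)·0.5000 - (3)·2.5000) / (11) = -0.9545
Iteration 2:
  x = (-5 - (-3)·1.4857 - (-2)·-0.9545) / (7) = -0.3503
  y = (5 - (-2)·0.9857 - (-2)·-0.9545) / (7) = 0.7232
  z = (-1 - (4)·0.9857 - (3)·1.4857) / (11) = -0.8545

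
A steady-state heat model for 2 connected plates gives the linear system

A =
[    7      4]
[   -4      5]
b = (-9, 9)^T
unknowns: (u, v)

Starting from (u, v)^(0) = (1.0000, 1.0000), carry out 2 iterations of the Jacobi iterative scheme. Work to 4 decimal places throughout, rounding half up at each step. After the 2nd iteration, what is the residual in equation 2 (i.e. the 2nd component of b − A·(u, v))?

Iteration 1:
  u = (-9 - (4)·1.0000) / (7) = -1.8571
  v = (9 - (-4)·1.0000) / (5) = 2.6000
Iteration 2:
  u = (-9 - (4)·2.6000) / (7) = -2.7714
  v = (9 - (-4)·-1.8571) / (5) = 0.3143
Residual b − A·x = (9.1426, -3.6571)

-3.6571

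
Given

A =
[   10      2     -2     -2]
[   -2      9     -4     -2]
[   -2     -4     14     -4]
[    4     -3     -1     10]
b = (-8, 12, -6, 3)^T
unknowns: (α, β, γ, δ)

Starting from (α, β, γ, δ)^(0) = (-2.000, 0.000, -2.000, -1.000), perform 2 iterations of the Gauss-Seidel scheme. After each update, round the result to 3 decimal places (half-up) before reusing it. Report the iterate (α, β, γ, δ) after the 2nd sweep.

(-0.822, 0.897, -0.079, 0.890)

Iteration 1:
  α = (-8 - (2)·0.000 - (-2)·-2.000 - (-2)·-1.000) / (10) = -1.400
  β = (12 - (-2)·-1.400 - (-4)·-2.000 - (-2)·-1.000) / (9) = -0.089
  γ = (-6 - (-2)·-1.400 - (-4)·-0.089 - (-4)·-1.000) / (14) = -0.940
  δ = (3 - (4)·-1.400 - (-3)·-0.089 - (-1)·-0.940) / (10) = 0.739
Iteration 2:
  α = (-8 - (2)·-0.089 - (-2)·-0.940 - (-2)·0.739) / (10) = -0.822
  β = (12 - (-2)·-0.822 - (-4)·-0.940 - (-2)·0.739) / (9) = 0.897
  γ = (-6 - (-2)·-0.822 - (-4)·0.897 - (-4)·0.739) / (14) = -0.079
  δ = (3 - (4)·-0.822 - (-3)·0.897 - (-1)·-0.079) / (10) = 0.890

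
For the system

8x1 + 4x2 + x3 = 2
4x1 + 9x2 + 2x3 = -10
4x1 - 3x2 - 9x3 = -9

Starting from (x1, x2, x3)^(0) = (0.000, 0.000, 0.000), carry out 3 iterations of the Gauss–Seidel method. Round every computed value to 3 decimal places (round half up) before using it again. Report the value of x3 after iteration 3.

2.036

Iteration 1:
  x1 = (2 - (4)·0.000 - (1)·0.000) / (8) = 0.250
  x2 = (-10 - (4)·0.250 - (2)·0.000) / (9) = -1.222
  x3 = (-9 - (4)·0.250 - (-3)·-1.222) / (-9) = 1.518
Iteration 2:
  x1 = (2 - (4)·-1.222 - (1)·1.518) / (8) = 0.671
  x2 = (-10 - (4)·0.671 - (2)·1.518) / (9) = -1.747
  x3 = (-9 - (4)·0.671 - (-3)·-1.747) / (-9) = 1.881
Iteration 3:
  x1 = (2 - (4)·-1.747 - (1)·1.881) / (8) = 0.888
  x2 = (-10 - (4)·0.888 - (2)·1.881) / (9) = -1.924
  x3 = (-9 - (4)·0.888 - (-3)·-1.924) / (-9) = 2.036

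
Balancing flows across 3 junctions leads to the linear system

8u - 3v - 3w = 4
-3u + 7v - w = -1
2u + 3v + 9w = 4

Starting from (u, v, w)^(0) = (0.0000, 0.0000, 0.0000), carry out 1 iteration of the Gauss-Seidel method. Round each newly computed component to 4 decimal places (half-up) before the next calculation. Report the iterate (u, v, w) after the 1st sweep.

(0.5000, 0.0714, 0.3095)

Iteration 1:
  u = (4 - (-3)·0.0000 - (-3)·0.0000) / (8) = 0.5000
  v = (-1 - (-3)·0.5000 - (-1)·0.0000) / (7) = 0.0714
  w = (4 - (2)·0.5000 - (3)·0.0714) / (9) = 0.3095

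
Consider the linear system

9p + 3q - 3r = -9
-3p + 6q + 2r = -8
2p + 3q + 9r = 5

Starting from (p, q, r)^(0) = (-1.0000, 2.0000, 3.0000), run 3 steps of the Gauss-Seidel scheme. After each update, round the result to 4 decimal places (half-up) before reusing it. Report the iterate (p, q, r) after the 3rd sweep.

Iteration 1:
  p = (-9 - (3)·2.0000 - (-3)·3.0000) / (9) = -0.6667
  q = (-8 - (-3)·-0.6667 - (2)·3.0000) / (6) = -2.6667
  r = (5 - (2)·-0.6667 - (3)·-2.6667) / (9) = 1.5926
Iteration 2:
  p = (-9 - (3)·-2.6667 - (-3)·1.5926) / (9) = 0.4198
  q = (-8 - (-3)·0.4198 - (2)·1.5926) / (6) = -1.6543
  r = (5 - (2)·0.4198 - (3)·-1.6543) / (9) = 1.0137
Iteration 3:
  p = (-9 - (3)·-1.6543 - (-3)·1.0137) / (9) = -0.1107
  q = (-8 - (-3)·-0.1107 - (2)·1.0137) / (6) = -1.7266
  r = (5 - (2)·-0.1107 - (3)·-1.7266) / (9) = 1.1557

(-0.1107, -1.7266, 1.1557)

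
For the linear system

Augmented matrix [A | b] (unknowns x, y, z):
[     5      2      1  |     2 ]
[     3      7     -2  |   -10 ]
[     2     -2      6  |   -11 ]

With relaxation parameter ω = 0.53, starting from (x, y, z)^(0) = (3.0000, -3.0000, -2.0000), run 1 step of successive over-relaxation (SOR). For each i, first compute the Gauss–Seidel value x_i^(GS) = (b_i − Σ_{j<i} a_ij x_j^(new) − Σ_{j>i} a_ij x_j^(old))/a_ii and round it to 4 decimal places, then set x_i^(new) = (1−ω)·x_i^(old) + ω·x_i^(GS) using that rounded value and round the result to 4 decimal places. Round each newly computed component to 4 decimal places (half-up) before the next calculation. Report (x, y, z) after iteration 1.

Iteration 1:
  x: GS value = (2 - (2)·-3.0000 - (1)·-2.0000) / (5) = 2.0000;  x ← (1−ω)·3.0000 + ω·2.0000 = 2.4700
  y: GS value = (-10 - (3)·2.4700 - (-2)·-2.0000) / (7) = -3.0586;  y ← (1−ω)·-3.0000 + ω·-3.0586 = -3.0311
  z: GS value = (-11 - (2)·2.4700 - (-2)·-3.0311) / (6) = -3.6670;  z ← (1−ω)·-2.0000 + ω·-3.6670 = -2.8835

(2.4700, -3.0311, -2.8835)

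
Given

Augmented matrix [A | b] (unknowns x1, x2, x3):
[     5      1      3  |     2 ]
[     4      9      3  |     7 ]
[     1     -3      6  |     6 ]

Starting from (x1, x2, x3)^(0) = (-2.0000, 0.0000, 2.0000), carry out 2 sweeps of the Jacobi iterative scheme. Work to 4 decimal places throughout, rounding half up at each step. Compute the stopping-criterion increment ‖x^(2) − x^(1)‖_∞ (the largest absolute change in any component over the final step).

0.3111

Iteration 1:
  x1 = (2 - (1)·0.0000 - (3)·2.0000) / (5) = -0.8000
  x2 = (7 - (4)·-2.0000 - (3)·2.0000) / (9) = 1.0000
  x3 = (6 - (1)·-2.0000 - (-3)·0.0000) / (6) = 1.3333
Iteration 2:
  x1 = (2 - (1)·1.0000 - (3)·1.3333) / (5) = -0.6000
  x2 = (7 - (4)·-0.8000 - (3)·1.3333) / (9) = 0.6889
  x3 = (6 - (1)·-0.8000 - (-3)·1.0000) / (6) = 1.6333
Change: (0.2000, -0.3111, 0.3000) → max |·| = 0.3111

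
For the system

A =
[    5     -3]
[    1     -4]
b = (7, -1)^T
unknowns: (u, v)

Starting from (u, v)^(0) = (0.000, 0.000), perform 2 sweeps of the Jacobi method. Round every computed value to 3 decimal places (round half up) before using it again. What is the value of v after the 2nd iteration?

Iteration 1:
  u = (7 - (-3)·0.000) / (5) = 1.400
  v = (-1 - (1)·0.000) / (-4) = 0.250
Iteration 2:
  u = (7 - (-3)·0.250) / (5) = 1.550
  v = (-1 - (1)·1.400) / (-4) = 0.600

0.600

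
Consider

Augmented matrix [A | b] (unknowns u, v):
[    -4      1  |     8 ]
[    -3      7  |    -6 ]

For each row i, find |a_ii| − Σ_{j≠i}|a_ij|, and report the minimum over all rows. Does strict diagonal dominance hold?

3

row 1: |-4| − (1) = 3
row 2: |7| − (3) = 4
minimum over rows = 3 → strictly diagonally dominant (convergence guaranteed)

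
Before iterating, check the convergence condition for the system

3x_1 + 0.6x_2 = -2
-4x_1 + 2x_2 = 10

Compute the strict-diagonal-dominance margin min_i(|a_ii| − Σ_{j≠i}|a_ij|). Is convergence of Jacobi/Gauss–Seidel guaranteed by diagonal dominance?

row 1: |3| − (0.6) = 2.4
row 2: |2| − (4) = -2
minimum over rows = -2 → not strictly diagonally dominant

-2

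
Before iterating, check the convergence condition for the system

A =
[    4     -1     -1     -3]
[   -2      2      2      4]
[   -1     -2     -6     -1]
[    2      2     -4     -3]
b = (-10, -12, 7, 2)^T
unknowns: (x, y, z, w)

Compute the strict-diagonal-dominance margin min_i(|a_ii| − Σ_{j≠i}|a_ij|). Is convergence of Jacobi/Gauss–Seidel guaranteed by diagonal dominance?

row 1: |4| − (1+1+3) = -1
row 2: |2| − (2+2+4) = -6
row 3: |-6| − (1+2+1) = 2
row 4: |-3| − (2+2+4) = -5
minimum over rows = -6 → not strictly diagonally dominant

-6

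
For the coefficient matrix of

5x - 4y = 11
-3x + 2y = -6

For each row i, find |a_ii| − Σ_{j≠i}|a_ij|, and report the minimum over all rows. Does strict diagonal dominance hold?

row 1: |5| − (4) = 1
row 2: |2| − (3) = -1
minimum over rows = -1 → not strictly diagonally dominant

-1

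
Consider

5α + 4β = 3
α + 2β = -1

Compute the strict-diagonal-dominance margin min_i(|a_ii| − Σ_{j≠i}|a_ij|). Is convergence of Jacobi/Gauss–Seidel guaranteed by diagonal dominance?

row 1: |5| − (4) = 1
row 2: |2| − (1) = 1
minimum over rows = 1 → strictly diagonally dominant (convergence guaranteed)

1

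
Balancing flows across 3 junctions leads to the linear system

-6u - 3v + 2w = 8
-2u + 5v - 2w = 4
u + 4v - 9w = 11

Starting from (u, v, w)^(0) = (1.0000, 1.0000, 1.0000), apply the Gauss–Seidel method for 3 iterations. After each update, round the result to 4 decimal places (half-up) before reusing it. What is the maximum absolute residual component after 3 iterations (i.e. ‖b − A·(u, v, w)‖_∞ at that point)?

Iteration 1:
  u = (8 - (-3)·1.0000 - (2)·1.0000) / (-6) = -1.5000
  v = (4 - (-2)·-1.5000 - (-2)·1.0000) / (5) = 0.6000
  w = (11 - (1)·-1.5000 - (4)·0.6000) / (-9) = -1.1222
Iteration 2:
  u = (8 - (-3)·0.6000 - (2)·-1.1222) / (-6) = -2.0074
  v = (4 - (-2)·-2.0074 - (-2)·-1.1222) / (5) = -0.4518
  w = (11 - (1)·-2.0074 - (4)·-0.4518) / (-9) = -1.6461
Iteration 3:
  u = (8 - (-3)·-0.4518 - (2)·-1.6461) / (-6) = -1.6561
  v = (4 - (-2)·-1.6561 - (-2)·-1.6461) / (5) = -0.5209
  w = (11 - (1)·-1.6561 - (4)·-0.5209) / (-9) = -1.6377
Residual b − A·x = (-0.2239, 0.0169, 0.0004); ∞-norm = 0.2239

0.2239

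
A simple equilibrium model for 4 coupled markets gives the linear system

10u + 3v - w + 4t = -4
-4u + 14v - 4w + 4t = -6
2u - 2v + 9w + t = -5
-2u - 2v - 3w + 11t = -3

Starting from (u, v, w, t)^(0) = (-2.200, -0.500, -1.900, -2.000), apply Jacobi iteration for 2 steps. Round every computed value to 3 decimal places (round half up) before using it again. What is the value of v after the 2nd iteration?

Iteration 1:
  u = (-4 - (3)·-0.500 - (-1)·-1.900 - (4)·-2.000) / (10) = 0.360
  v = (-6 - (-4)·-2.200 - (-4)·-1.900 - (4)·-2.000) / (14) = -1.029
  w = (-5 - (2)·-2.200 - (-2)·-0.500 - (1)·-2.000) / (9) = 0.044
  t = (-3 - (-2)·-2.200 - (-2)·-0.500 - (-3)·-1.900) / (11) = -1.282
Iteration 2:
  u = (-4 - (3)·-1.029 - (-1)·0.044 - (4)·-1.282) / (10) = 0.426
  v = (-6 - (-4)·0.360 - (-4)·0.044 - (4)·-1.282) / (14) = 0.053
  w = (-5 - (2)·0.360 - (-2)·-1.029 - (1)·-1.282) / (9) = -0.722
  t = (-3 - (-2)·0.360 - (-2)·-1.029 - (-3)·0.044) / (11) = -0.382

0.053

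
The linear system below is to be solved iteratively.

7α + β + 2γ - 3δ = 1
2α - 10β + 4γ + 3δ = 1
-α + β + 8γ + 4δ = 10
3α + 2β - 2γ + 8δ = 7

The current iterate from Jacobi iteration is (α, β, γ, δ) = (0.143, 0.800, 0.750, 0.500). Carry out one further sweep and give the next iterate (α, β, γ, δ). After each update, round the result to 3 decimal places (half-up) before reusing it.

One sweep:
  α = (1 - (1)·0.800 - (2)·0.750 - (-3)·0.500) / (7) = 0.029
  β = (1 - (2)·0.143 - (4)·0.750 - (3)·0.500) / (-10) = 0.379
  γ = (10 - (-1)·0.143 - (1)·0.800 - (4)·0.500) / (8) = 0.918
  δ = (7 - (3)·0.143 - (2)·0.800 - (-2)·0.750) / (8) = 0.809

(0.029, 0.379, 0.918, 0.809)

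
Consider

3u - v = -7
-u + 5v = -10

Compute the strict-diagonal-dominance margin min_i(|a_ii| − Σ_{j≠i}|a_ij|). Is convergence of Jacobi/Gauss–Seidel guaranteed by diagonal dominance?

row 1: |3| − (1) = 2
row 2: |5| − (1) = 4
minimum over rows = 2 → strictly diagonally dominant (convergence guaranteed)

2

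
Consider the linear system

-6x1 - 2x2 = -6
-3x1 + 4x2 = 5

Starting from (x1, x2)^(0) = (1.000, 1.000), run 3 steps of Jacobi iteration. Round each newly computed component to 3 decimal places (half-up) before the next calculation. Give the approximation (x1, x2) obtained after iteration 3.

Iteration 1:
  x1 = (-6 - (-2)·1.000) / (-6) = 0.667
  x2 = (5 - (-3)·1.000) / (4) = 2.000
Iteration 2:
  x1 = (-6 - (-2)·2.000) / (-6) = 0.333
  x2 = (5 - (-3)·0.667) / (4) = 1.750
Iteration 3:
  x1 = (-6 - (-2)·1.750) / (-6) = 0.417
  x2 = (5 - (-3)·0.333) / (4) = 1.500

(0.417, 1.500)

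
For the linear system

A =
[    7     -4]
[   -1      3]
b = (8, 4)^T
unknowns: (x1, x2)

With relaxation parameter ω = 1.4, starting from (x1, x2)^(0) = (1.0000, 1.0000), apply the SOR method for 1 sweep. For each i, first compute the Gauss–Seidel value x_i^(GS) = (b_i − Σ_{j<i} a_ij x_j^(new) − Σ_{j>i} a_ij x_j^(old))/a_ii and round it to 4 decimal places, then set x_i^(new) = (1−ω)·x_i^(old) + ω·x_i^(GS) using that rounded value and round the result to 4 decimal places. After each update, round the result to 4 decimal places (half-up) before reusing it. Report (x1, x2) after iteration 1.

(2.0000, 2.4000)

Iteration 1:
  x1: GS value = (8 - (-4)·1.0000) / (7) = 1.7143;  x1 ← (1−ω)·1.0000 + ω·1.7143 = 2.0000
  x2: GS value = (4 - (-1)·2.0000) / (3) = 2.0000;  x2 ← (1−ω)·1.0000 + ω·2.0000 = 2.4000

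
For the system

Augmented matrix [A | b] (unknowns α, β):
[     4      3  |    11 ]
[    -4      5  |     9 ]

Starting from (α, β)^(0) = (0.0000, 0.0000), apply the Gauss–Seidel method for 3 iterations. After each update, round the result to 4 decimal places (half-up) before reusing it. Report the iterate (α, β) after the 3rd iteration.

Iteration 1:
  α = (11 - (3)·0.0000) / (4) = 2.7500
  β = (9 - (-4)·2.7500) / (5) = 4.0000
Iteration 2:
  α = (11 - (3)·4.0000) / (4) = -0.2500
  β = (9 - (-4)·-0.2500) / (5) = 1.6000
Iteration 3:
  α = (11 - (3)·1.6000) / (4) = 1.5500
  β = (9 - (-4)·1.5500) / (5) = 3.0400

(1.5500, 3.0400)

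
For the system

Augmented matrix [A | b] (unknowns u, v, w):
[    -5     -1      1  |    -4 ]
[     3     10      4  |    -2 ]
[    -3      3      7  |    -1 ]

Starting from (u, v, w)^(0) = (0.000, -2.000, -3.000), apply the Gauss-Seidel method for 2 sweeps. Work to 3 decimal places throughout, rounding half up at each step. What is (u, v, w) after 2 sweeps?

(0.589, -0.282, 0.230)

Iteration 1:
  u = (-4 - (-1)·-2.000 - (1)·-3.000) / (-5) = 0.600
  v = (-2 - (3)·0.600 - (4)·-3.000) / (10) = 0.820
  w = (-1 - (-3)·0.600 - (3)·0.820) / (7) = -0.237
Iteration 2:
  u = (-4 - (-1)·0.820 - (1)·-0.237) / (-5) = 0.589
  v = (-2 - (3)·0.589 - (4)·-0.237) / (10) = -0.282
  w = (-1 - (-3)·0.589 - (3)·-0.282) / (7) = 0.230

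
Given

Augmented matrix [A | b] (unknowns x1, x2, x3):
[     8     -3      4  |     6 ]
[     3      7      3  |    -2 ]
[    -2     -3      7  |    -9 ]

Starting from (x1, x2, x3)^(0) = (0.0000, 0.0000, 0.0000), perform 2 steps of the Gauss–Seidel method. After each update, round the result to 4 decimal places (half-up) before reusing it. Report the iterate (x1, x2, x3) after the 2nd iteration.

(1.1881, -0.2242, -1.0423)

Iteration 1:
  x1 = (6 - (-3)·0.0000 - (4)·0.0000) / (8) = 0.7500
  x2 = (-2 - (3)·0.7500 - (3)·0.0000) / (7) = -0.6071
  x3 = (-9 - (-2)·0.7500 - (-3)·-0.6071) / (7) = -1.3316
Iteration 2:
  x1 = (6 - (-3)·-0.6071 - (4)·-1.3316) / (8) = 1.1881
  x2 = (-2 - (3)·1.1881 - (3)·-1.3316) / (7) = -0.2242
  x3 = (-9 - (-2)·1.1881 - (-3)·-0.2242) / (7) = -1.0423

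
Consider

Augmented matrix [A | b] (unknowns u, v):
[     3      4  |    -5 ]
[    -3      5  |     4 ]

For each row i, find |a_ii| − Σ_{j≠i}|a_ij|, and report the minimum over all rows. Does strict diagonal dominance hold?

row 1: |3| − (4) = -1
row 2: |5| − (3) = 2
minimum over rows = -1 → not strictly diagonally dominant

-1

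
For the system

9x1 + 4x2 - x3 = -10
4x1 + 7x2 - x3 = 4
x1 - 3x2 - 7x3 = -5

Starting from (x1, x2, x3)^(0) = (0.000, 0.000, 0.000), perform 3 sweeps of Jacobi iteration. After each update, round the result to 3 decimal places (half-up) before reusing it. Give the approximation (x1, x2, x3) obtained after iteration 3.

(-1.658, 1.351, -0.030)

Iteration 1:
  x1 = (-10 - (4)·0.000 - (-1)·0.000) / (9) = -1.111
  x2 = (4 - (4)·0.000 - (-1)·0.000) / (7) = 0.571
  x3 = (-5 - (1)·0.000 - (-3)·0.000) / (-7) = 0.714
Iteration 2:
  x1 = (-10 - (4)·0.571 - (-1)·0.714) / (9) = -1.286
  x2 = (4 - (4)·-1.111 - (-1)·0.714) / (7) = 1.308
  x3 = (-5 - (1)·-1.111 - (-3)·0.571) / (-7) = 0.311
Iteration 3:
  x1 = (-10 - (4)·1.308 - (-1)·0.311) / (9) = -1.658
  x2 = (4 - (4)·-1.286 - (-1)·0.311) / (7) = 1.351
  x3 = (-5 - (1)·-1.286 - (-3)·1.308) / (-7) = -0.030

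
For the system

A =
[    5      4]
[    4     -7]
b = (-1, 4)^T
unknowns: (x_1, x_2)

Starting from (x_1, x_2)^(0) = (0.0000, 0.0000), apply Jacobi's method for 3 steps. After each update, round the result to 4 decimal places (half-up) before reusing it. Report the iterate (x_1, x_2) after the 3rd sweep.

Iteration 1:
  x_1 = (-1 - (4)·0.0000) / (5) = -0.2000
  x_2 = (4 - (4)·0.0000) / (-7) = -0.5714
Iteration 2:
  x_1 = (-1 - (4)·-0.5714) / (5) = 0.2571
  x_2 = (4 - (4)·-0.2000) / (-7) = -0.6857
Iteration 3:
  x_1 = (-1 - (4)·-0.6857) / (5) = 0.3486
  x_2 = (4 - (4)·0.2571) / (-7) = -0.4245

(0.3486, -0.4245)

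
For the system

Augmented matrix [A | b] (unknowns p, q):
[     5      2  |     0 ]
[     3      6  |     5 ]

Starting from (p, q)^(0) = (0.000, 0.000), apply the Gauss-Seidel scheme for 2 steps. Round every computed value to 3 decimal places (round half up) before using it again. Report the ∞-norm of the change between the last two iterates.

Iteration 1:
  p = (0 - (2)·0.000) / (5) = 0.000
  q = (5 - (3)·0.000) / (6) = 0.833
Iteration 2:
  p = (0 - (2)·0.833) / (5) = -0.333
  q = (5 - (3)·-0.333) / (6) = 1.000
Change: (-0.333, 0.167) → max |·| = 0.333

0.333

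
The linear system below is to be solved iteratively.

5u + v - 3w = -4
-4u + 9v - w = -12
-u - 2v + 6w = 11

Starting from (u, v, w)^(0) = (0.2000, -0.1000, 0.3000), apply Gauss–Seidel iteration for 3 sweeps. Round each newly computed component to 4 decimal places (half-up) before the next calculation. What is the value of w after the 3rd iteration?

Iteration 1:
  u = (-4 - (1)·-0.1000 - (-3)·0.3000) / (5) = -0.6000
  v = (-12 - (-4)·-0.6000 - (-1)·0.3000) / (9) = -1.5667
  w = (11 - (-1)·-0.6000 - (-2)·-1.5667) / (6) = 1.2111
Iteration 2:
  u = (-4 - (1)·-1.5667 - (-3)·1.2111) / (5) = 0.2400
  v = (-12 - (-4)·0.2400 - (-1)·1.2111) / (9) = -1.0921
  w = (11 - (-1)·0.2400 - (-2)·-1.0921) / (6) = 1.5093
Iteration 3:
  u = (-4 - (1)·-1.0921 - (-3)·1.5093) / (5) = 0.3240
  v = (-12 - (-4)·0.3240 - (-1)·1.5093) / (9) = -1.0216
  w = (11 - (-1)·0.3240 - (-2)·-1.0216) / (6) = 1.5468

1.5468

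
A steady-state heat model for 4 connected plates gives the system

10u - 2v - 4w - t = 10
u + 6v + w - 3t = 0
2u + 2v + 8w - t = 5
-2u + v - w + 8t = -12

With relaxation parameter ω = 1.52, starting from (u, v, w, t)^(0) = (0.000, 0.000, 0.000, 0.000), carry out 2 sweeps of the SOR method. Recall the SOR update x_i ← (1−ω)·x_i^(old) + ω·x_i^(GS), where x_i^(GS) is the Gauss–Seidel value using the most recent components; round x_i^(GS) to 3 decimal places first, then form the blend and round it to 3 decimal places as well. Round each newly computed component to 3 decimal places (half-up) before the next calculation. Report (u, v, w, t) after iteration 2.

(0.695, -1.271, 0.609, -0.862)

Iteration 1:
  u: GS value = (10 - (-2)·0.000 - (-4)·0.000 - (-1)·0.000) / (10) = 1.000;  u ← (1−ω)·0.000 + ω·1.000 = 1.520
  v: GS value = (0 - (1)·1.520 - (1)·0.000 - (-3)·0.000) / (6) = -0.253;  v ← (1−ω)·0.000 + ω·-0.253 = -0.385
  w: GS value = (5 - (2)·1.520 - (2)·-0.385 - (-1)·0.000) / (8) = 0.341;  w ← (1−ω)·0.000 + ω·0.341 = 0.518
  t: GS value = (-12 - (-2)·1.520 - (1)·-0.385 - (-1)·0.518) / (8) = -1.007;  t ← (1−ω)·0.000 + ω·-1.007 = -1.531
Iteration 2:
  u: GS value = (10 - (-2)·-0.385 - (-4)·0.518 - (-1)·-1.531) / (10) = 0.977;  u ← (1−ω)·1.520 + ω·0.977 = 0.695
  v: GS value = (0 - (1)·0.695 - (1)·0.518 - (-3)·-1.531) / (6) = -0.968;  v ← (1−ω)·-0.385 + ω·-0.968 = -1.271
  w: GS value = (5 - (2)·0.695 - (2)·-1.271 - (-1)·-1.531) / (8) = 0.578;  w ← (1−ω)·0.518 + ω·0.578 = 0.609
  t: GS value = (-12 - (-2)·0.695 - (1)·-1.271 - (-1)·0.609) / (8) = -1.091;  t ← (1−ω)·-1.531 + ω·-1.091 = -0.862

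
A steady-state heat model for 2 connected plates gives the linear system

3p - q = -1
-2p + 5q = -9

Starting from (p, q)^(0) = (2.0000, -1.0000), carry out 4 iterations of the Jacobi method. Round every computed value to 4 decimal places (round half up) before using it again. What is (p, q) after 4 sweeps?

(-1.0222, -2.2089)

Iteration 1:
  p = (-1 - (-1)·-1.0000) / (3) = -0.6667
  q = (-9 - (-2)·2.0000) / (5) = -1.0000
Iteration 2:
  p = (-1 - (-1)·-1.0000) / (3) = -0.6667
  q = (-9 - (-2)·-0.6667) / (5) = -2.0667
Iteration 3:
  p = (-1 - (-1)·-2.0667) / (3) = -1.0222
  q = (-9 - (-2)·-0.6667) / (5) = -2.0667
Iteration 4:
  p = (-1 - (-1)·-2.0667) / (3) = -1.0222
  q = (-9 - (-2)·-1.0222) / (5) = -2.2089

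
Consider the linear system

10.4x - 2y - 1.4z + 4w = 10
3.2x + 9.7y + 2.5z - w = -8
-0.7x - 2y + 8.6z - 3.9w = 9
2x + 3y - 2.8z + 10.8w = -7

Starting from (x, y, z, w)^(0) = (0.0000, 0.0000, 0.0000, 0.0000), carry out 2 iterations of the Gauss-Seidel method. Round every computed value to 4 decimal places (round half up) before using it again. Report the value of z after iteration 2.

Iteration 1:
  x = (10 - (-2)·0.0000 - (-1.4)·0.0000 - (4)·0.0000) / (10.4) = 0.9615
  y = (-8 - (3.2)·0.9615 - (2.5)·0.0000 - (-1)·0.0000) / (9.7) = -1.1419
  z = (9 - (-0.7)·0.9615 - (-2)·-1.1419 - (-3.9)·0.0000) / (8.6) = 0.8592
  w = (-7 - (2)·0.9615 - (3)·-1.1419 - (-2.8)·0.8592) / (10.8) = -0.2863
Iteration 2:
  x = (10 - (-2)·-1.1419 - (-1.4)·0.8592 - (4)·-0.2863) / (10.4) = 0.9677
  y = (-8 - (3.2)·0.9677 - (2.5)·0.8592 - (-1)·-0.2863) / (9.7) = -1.3949
  z = (9 - (-0.7)·0.9677 - (-2)·-1.3949 - (-3.9)·-0.2863) / (8.6) = 0.6710
  w = (-7 - (2)·0.9677 - (3)·-1.3949 - (-2.8)·0.6710) / (10.8) = -0.2659

0.6710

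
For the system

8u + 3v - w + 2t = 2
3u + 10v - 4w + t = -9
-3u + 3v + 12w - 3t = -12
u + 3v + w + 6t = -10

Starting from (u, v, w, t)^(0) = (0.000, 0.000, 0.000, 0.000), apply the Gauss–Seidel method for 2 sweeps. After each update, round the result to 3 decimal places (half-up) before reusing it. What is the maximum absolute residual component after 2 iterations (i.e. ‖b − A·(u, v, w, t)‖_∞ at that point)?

Iteration 1:
  u = (2 - (3)·0.000 - (-1)·0.000 - (2)·0.000) / (8) = 0.250
  v = (-9 - (3)·0.250 - (-4)·0.000 - (1)·0.000) / (10) = -0.975
  w = (-12 - (-3)·0.250 - (3)·-0.975 - (-3)·0.000) / (12) = -0.694
  t = (-10 - (1)·0.250 - (3)·-0.975 - (1)·-0.694) / (6) = -1.105
Iteration 2:
  u = (2 - (3)·-0.975 - (-1)·-0.694 - (2)·-1.105) / (8) = 0.805
  v = (-9 - (3)·0.805 - (-4)·-0.694 - (1)·-1.105) / (10) = -1.309
  w = (-12 - (-3)·0.805 - (3)·-1.309 - (-3)·-1.105) / (12) = -0.748
  t = (-10 - (1)·0.805 - (3)·-1.309 - (1)·-0.748) / (6) = -1.022
Residual b − A·x = (0.783, -0.295, 0.252, 0.002); ∞-norm = 0.783

0.783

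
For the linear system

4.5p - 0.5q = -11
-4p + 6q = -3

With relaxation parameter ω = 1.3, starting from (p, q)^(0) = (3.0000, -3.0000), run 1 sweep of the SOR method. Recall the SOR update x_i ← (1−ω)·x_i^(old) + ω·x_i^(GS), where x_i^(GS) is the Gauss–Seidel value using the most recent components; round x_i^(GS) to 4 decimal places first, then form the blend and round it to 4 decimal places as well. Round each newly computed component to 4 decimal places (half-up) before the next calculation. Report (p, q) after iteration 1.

Iteration 1:
  p: GS value = (-11 - (-0.5)·-3.0000) / (4.5) = -2.7778;  p ← (1−ω)·3.0000 + ω·-2.7778 = -4.5111
  q: GS value = (-3 - (-4)·-4.5111) / (6) = -3.5074;  q ← (1−ω)·-3.0000 + ω·-3.5074 = -3.6596

(-4.5111, -3.6596)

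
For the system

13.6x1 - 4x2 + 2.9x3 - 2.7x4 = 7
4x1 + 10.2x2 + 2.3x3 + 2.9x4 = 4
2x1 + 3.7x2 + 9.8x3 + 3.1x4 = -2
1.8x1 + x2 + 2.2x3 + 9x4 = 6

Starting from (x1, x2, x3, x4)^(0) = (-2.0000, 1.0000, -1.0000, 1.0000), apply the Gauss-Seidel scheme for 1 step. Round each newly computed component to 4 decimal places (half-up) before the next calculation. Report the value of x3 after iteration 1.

-0.7147

Iteration 1:
  x1 = (7 - (-4)·1.0000 - (2.9)·-1.0000 - (-2.7)·1.0000) / (13.6) = 1.2206
  x2 = (4 - (4)·1.2206 - (2.3)·-1.0000 - (2.9)·1.0000) / (10.2) = -0.1453
  x3 = (-2 - (2)·1.2206 - (3.7)·-0.1453 - (3.1)·1.0000) / (9.8) = -0.7147
  x4 = (6 - (1.8)·1.2206 - (1)·-0.1453 - (2.2)·-0.7147) / (9) = 0.6134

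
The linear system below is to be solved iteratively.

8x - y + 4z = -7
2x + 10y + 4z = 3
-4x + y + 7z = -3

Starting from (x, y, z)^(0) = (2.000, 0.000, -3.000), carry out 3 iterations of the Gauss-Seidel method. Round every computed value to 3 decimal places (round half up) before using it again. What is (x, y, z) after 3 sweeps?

Iteration 1:
  x = (-7 - (-1)·0.000 - (4)·-3.000) / (8) = 0.625
  y = (3 - (2)·0.625 - (4)·-3.000) / (10) = 1.375
  z = (-3 - (-4)·0.625 - (1)·1.375) / (7) = -0.268
Iteration 2:
  x = (-7 - (-1)·1.375 - (4)·-0.268) / (8) = -0.569
  y = (3 - (2)·-0.569 - (4)·-0.268) / (10) = 0.521
  z = (-3 - (-4)·-0.569 - (1)·0.521) / (7) = -0.828
Iteration 3:
  x = (-7 - (-1)·0.521 - (4)·-0.828) / (8) = -0.396
  y = (3 - (2)·-0.396 - (4)·-0.828) / (10) = 0.710
  z = (-3 - (-4)·-0.396 - (1)·0.710) / (7) = -0.756

(-0.396, 0.710, -0.756)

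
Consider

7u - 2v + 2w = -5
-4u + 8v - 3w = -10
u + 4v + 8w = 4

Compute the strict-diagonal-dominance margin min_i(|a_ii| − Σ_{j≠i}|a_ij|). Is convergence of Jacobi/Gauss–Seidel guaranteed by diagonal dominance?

1

row 1: |7| − (2+2) = 3
row 2: |8| − (4+3) = 1
row 3: |8| − (1+4) = 3
minimum over rows = 1 → strictly diagonally dominant (convergence guaranteed)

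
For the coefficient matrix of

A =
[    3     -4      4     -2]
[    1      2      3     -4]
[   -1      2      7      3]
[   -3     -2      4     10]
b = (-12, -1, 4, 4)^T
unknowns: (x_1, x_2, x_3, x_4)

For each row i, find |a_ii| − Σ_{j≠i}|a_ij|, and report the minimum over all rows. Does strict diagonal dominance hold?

-7

row 1: |3| − (4+4+2) = -7
row 2: |2| − (1+3+4) = -6
row 3: |7| − (1+2+3) = 1
row 4: |10| − (3+2+4) = 1
minimum over rows = -7 → not strictly diagonally dominant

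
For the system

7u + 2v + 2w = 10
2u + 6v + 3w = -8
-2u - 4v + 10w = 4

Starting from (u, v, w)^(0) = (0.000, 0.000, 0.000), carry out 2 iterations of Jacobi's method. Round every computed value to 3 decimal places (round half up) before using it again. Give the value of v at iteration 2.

-2.010

Iteration 1:
  u = (10 - (2)·0.000 - (2)·0.000) / (7) = 1.429
  v = (-8 - (2)·0.000 - (3)·0.000) / (6) = -1.333
  w = (4 - (-2)·0.000 - (-4)·0.000) / (10) = 0.400
Iteration 2:
  u = (10 - (2)·-1.333 - (2)·0.400) / (7) = 1.695
  v = (-8 - (2)·1.429 - (3)·0.400) / (6) = -2.010
  w = (4 - (-2)·1.429 - (-4)·-1.333) / (10) = 0.153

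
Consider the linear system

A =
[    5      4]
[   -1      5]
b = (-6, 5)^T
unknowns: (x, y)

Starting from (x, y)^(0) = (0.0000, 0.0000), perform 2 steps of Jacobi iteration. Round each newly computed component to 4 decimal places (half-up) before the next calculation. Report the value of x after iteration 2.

Iteration 1:
  x = (-6 - (4)·0.0000) / (5) = -1.2000
  y = (5 - (-1)·0.0000) / (5) = 1.0000
Iteration 2:
  x = (-6 - (4)·1.0000) / (5) = -2.0000
  y = (5 - (-1)·-1.2000) / (5) = 0.7600

-2.0000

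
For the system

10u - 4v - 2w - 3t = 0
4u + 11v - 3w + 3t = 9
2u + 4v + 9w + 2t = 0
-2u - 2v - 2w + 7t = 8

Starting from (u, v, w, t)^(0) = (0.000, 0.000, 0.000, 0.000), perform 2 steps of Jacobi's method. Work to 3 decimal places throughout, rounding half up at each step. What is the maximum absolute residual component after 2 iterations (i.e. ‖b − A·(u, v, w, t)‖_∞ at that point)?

5.231

Iteration 1:
  u = (0 - (-4)·0.000 - (-2)·0.000 - (-3)·0.000) / (10) = 0.000
  v = (9 - (4)·0.000 - (-3)·0.000 - (3)·0.000) / (11) = 0.818
  w = (0 - (2)·0.000 - (4)·0.000 - (2)·0.000) / (9) = 0.000
  t = (8 - (-2)·0.000 - (-2)·0.000 - (-2)·0.000) / (7) = 1.143
Iteration 2:
  u = (0 - (-4)·0.818 - (-2)·0.000 - (-3)·1.143) / (10) = 0.670
  v = (9 - (4)·0.000 - (-3)·0.000 - (3)·1.143) / (11) = 0.506
  w = (0 - (2)·0.000 - (4)·0.818 - (2)·1.143) / (9) = -0.618
  t = (8 - (-2)·0.000 - (-2)·0.818 - (-2)·0.000) / (7) = 1.377
Residual b − A·x = (-1.781, -5.231, -0.556, -0.523); ∞-norm = 5.231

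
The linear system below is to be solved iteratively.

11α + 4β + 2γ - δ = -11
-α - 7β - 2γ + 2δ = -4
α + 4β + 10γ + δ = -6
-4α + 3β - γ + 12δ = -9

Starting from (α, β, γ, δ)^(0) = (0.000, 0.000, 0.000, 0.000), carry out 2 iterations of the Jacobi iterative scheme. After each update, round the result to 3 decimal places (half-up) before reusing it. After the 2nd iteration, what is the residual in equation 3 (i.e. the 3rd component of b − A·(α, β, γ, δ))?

Iteration 1:
  α = (-11 - (4)·0.000 - (2)·0.000 - (-1)·0.000) / (11) = -1.000
  β = (-4 - (-1)·0.000 - (-2)·0.000 - (2)·0.000) / (-7) = 0.571
  γ = (-6 - (1)·0.000 - (4)·0.000 - (1)·0.000) / (10) = -0.600
  δ = (-9 - (-4)·0.000 - (3)·0.000 - (-1)·0.000) / (12) = -0.750
Iteration 2:
  α = (-11 - (4)·0.571 - (2)·-0.600 - (-1)·-0.750) / (11) = -1.167
  β = (-4 - (-1)·-1.000 - (-2)·-0.600 - (2)·-0.750) / (-7) = 0.671
  γ = (-6 - (1)·-1.000 - (4)·0.571 - (1)·-0.750) / (10) = -0.653
  δ = (-9 - (-4)·-1.000 - (3)·0.571 - (-1)·-0.600) / (12) = -1.276
Residual b − A·x = (-0.817, 0.776, 0.289, -1.022)

0.289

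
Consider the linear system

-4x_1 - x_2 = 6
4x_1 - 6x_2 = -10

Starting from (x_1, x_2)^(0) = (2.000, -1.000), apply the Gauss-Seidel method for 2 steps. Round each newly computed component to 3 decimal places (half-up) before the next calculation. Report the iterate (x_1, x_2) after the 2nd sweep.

Iteration 1:
  x_1 = (6 - (-1)·-1.000) / (-4) = -1.250
  x_2 = (-10 - (4)·-1.250) / (-6) = 0.833
Iteration 2:
  x_1 = (6 - (-1)·0.833) / (-4) = -1.708
  x_2 = (-10 - (4)·-1.708) / (-6) = 0.528

(-1.708, 0.528)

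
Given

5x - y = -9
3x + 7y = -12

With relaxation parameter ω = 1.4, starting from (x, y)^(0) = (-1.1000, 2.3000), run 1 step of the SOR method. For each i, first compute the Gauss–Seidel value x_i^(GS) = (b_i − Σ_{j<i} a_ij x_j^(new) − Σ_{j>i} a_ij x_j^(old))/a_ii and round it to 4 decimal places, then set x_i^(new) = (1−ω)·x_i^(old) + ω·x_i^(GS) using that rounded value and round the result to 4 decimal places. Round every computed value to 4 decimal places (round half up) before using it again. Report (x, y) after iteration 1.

(-1.4360, -2.4585)

Iteration 1:
  x: GS value = (-9 - (-1)·2.3000) / (5) = -1.3400;  x ← (1−ω)·-1.1000 + ω·-1.3400 = -1.4360
  y: GS value = (-12 - (3)·-1.4360) / (7) = -1.0989;  y ← (1−ω)·2.3000 + ω·-1.0989 = -2.4585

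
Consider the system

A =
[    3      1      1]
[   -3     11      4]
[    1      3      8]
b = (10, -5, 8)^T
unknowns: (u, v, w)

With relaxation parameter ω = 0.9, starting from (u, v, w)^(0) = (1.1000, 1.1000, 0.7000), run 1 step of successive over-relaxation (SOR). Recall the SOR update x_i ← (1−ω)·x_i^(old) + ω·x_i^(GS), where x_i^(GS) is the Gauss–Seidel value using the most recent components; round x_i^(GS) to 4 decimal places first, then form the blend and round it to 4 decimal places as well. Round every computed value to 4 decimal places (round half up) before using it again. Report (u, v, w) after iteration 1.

Iteration 1:
  u: GS value = (10 - (1)·1.1000 - (1)·0.7000) / (3) = 2.7333;  u ← (1−ω)·1.1000 + ω·2.7333 = 2.5700
  v: GS value = (-5 - (-3)·2.5700 - (4)·0.7000) / (11) = -0.0082;  v ← (1−ω)·1.1000 + ω·-0.0082 = 0.1026
  w: GS value = (8 - (1)·2.5700 - (3)·0.1026) / (8) = 0.6403;  w ← (1−ω)·0.7000 + ω·0.6403 = 0.6463

(2.5700, 0.1026, 0.6463)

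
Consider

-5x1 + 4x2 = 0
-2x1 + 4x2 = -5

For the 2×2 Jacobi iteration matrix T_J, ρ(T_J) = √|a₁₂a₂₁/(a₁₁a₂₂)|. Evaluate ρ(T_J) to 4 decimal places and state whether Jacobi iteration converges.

0.6325

a₁₂a₂₁/(a₁₁a₂₂) = (4)·(-2) / ((-5)·(4)) = 0.400000
ρ = √|0.400000| = √0.400000 = 0.6325
ρ < 1, so Jacobi converges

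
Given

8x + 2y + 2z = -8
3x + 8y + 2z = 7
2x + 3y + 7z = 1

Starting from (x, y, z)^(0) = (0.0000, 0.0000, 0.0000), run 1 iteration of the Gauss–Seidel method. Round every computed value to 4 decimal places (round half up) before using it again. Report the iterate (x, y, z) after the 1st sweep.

Iteration 1:
  x = (-8 - (2)·0.0000 - (2)·0.0000) / (8) = -1.0000
  y = (7 - (3)·-1.0000 - (2)·0.0000) / (8) = 1.2500
  z = (1 - (2)·-1.0000 - (3)·1.2500) / (7) = -0.1071

(-1.0000, 1.2500, -0.1071)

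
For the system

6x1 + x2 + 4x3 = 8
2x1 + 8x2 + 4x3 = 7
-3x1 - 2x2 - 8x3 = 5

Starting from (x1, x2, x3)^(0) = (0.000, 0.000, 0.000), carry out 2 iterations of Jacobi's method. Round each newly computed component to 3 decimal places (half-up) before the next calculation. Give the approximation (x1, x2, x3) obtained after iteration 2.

(1.604, 0.854, -1.344)

Iteration 1:
  x1 = (8 - (1)·0.000 - (4)·0.000) / (6) = 1.333
  x2 = (7 - (2)·0.000 - (4)·0.000) / (8) = 0.875
  x3 = (5 - (-3)·0.000 - (-2)·0.000) / (-8) = -0.625
Iteration 2:
  x1 = (8 - (1)·0.875 - (4)·-0.625) / (6) = 1.604
  x2 = (7 - (2)·1.333 - (4)·-0.625) / (8) = 0.854
  x3 = (5 - (-3)·1.333 - (-2)·0.875) / (-8) = -1.344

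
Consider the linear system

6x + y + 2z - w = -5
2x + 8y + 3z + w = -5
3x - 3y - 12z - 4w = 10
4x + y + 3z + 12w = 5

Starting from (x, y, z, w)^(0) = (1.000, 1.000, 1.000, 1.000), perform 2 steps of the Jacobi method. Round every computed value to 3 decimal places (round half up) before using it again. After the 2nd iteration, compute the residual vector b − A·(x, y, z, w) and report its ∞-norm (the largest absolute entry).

Iteration 1:
  x = (-5 - (1)·1.000 - (2)·1.000 - (-1)·1.000) / (6) = -1.167
  y = (-5 - (2)·1.000 - (3)·1.000 - (1)·1.000) / (8) = -1.375
  z = (10 - (3)·1.000 - (-3)·1.000 - (-4)·1.000) / (-12) = -1.167
  w = (5 - (4)·1.000 - (1)·1.000 - (3)·1.000) / (12) = -0.250
Iteration 2:
  x = (-5 - (1)·-1.375 - (2)·-1.167 - (-1)·-0.250) / (6) = -0.257
  y = (-5 - (2)·-1.167 - (3)·-1.167 - (1)·-0.250) / (8) = 0.136
  z = (10 - (3)·-1.167 - (-3)·-1.375 - (-4)·-0.250) / (-12) = -0.698
  w = (5 - (4)·-1.167 - (1)·-1.375 - (3)·-1.167) / (12) = 1.212
Residual b − A·x = (-0.986, -4.692, 7.651, -6.558); ∞-norm = 7.651

7.651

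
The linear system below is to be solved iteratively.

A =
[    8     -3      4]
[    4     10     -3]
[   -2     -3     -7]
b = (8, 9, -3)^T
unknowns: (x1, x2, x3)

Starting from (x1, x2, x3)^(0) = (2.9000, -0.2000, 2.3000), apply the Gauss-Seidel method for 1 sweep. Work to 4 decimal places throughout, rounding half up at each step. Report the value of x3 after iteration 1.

-0.2271

Iteration 1:
  x1 = (8 - (-3)·-0.2000 - (4)·2.3000) / (8) = -0.2250
  x2 = (9 - (4)·-0.2250 - (-3)·2.3000) / (10) = 1.6800
  x3 = (-3 - (-2)·-0.2250 - (-3)·1.6800) / (-7) = -0.2271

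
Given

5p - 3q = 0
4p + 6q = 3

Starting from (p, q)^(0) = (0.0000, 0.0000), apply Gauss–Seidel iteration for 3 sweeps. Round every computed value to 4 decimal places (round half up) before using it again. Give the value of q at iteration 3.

Iteration 1:
  p = (0 - (-3)·0.0000) / (5) = 0.0000
  q = (3 - (4)·0.0000) / (6) = 0.5000
Iteration 2:
  p = (0 - (-3)·0.5000) / (5) = 0.3000
  q = (3 - (4)·0.3000) / (6) = 0.3000
Iteration 3:
  p = (0 - (-3)·0.3000) / (5) = 0.1800
  q = (3 - (4)·0.1800) / (6) = 0.3800

0.3800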